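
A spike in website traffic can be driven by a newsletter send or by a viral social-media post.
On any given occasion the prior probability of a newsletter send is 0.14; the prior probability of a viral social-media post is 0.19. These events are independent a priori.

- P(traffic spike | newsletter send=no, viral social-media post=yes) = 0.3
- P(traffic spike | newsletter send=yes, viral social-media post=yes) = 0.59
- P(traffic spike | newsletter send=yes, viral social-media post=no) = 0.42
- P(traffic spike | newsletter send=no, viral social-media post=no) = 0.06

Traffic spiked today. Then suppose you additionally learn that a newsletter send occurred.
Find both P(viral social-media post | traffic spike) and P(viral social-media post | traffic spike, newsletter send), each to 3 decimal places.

P(viral social-media post | traffic spike) ≈ 0.420; P(viral social-media post | traffic spike, newsletter send) ≈ 0.248

Numerator (weight on configurations with viral social-media post): 0.049020 + 0.015694 = 0.064714
The normalizing constant is 0.06×0.86×0.81 + 0.3×0.86×0.19 + 0.42×0.14×0.81 + 0.59×0.14×0.19 = 0.154138
P(viral social-media post | traffic spike) = 0.064714/0.154138 ≈ 0.420

With the extra evidence:
P(traffic spike | newsletter send) = 0.42*0.81 + 0.59*0.19 = 0.340200 + 0.112100 = 0.452300
Of this, 0.112100 comes from 0.59*0.19 (the viral social-media post=true cases).
P(viral social-media post | traffic spike, newsletter send) = 0.112100 / 0.452300 ≈ 0.248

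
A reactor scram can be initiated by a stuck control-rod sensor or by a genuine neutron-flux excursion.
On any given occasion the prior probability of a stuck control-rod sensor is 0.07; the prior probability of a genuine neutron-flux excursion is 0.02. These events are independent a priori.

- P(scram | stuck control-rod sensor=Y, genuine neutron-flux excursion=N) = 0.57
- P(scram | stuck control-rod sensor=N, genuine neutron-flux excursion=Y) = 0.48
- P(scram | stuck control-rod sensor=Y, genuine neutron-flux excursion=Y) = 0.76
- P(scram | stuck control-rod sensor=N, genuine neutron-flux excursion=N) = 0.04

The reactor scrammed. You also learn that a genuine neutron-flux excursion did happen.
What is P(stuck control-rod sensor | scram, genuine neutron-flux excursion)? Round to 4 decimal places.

Enumerate both values of stuck control-rod sensor and weight by the priors:
  P(scram | genuine neutron-flux excursion) = 0.48*0.93 + 0.76*0.07
        = 0.446400 + 0.053200 = 0.499600
The terms with stuck control-rod sensor present sum to 0.053200, so
  P(stuck control-rod sensor | scram, genuine neutron-flux excursion) = 0.053200 / 0.499600 ≈ 0.1065

P(stuck control-rod sensor | scram, genuine neutron-flux excursion) ≈ 0.1065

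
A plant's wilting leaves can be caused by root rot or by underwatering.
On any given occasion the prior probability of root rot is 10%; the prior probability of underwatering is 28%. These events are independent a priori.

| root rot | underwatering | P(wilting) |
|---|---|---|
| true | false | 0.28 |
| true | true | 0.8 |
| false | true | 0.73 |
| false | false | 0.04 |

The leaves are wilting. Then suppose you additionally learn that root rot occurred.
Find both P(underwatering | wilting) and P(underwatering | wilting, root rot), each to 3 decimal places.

Enumerate the 4 (root rot, underwatering) configurations and weight by the priors:
  P(wilting) = 0.04×0.9×0.72 + 0.73×0.9×0.28 + 0.28×0.1×0.72 + 0.8×0.1×0.28
        = 0.025920 + 0.183960 + 0.020160 + 0.022400 = 0.252440
Keeping only the underwatering-present terms gives 0.206360, so
  P(underwatering | wilting) = 0.206360 / 0.252440 ≈ 0.817

Now also conditioning on root rot=true:
Weight on underwatering=true, given the evidence: 0.8×0.28 = 0.224000
Denominator P(wilting | root rot): 0.28×0.72 + 0.8×0.28 = 0.425600
P(underwatering | wilting, root rot) = 0.224000/0.425600 ≈ 0.526
This is intercausal reasoning (explaining away): once root rot accounts for the wilting, underwatering becomes less likely.

P(underwatering | wilting) ≈ 0.817; P(underwatering | wilting, root rot) ≈ 0.526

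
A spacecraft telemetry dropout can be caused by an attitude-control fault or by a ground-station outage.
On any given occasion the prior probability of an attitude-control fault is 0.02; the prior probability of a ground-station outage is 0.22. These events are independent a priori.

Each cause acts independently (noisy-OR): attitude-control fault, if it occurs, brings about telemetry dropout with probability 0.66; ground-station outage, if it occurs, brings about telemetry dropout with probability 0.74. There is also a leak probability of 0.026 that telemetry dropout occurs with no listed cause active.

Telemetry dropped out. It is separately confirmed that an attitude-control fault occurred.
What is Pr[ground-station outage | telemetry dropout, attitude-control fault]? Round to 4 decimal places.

Under noisy-OR, P(telemetry dropout | causes) = 1 − (1−0.026)·∏(1−qᵢ) over the active causes.
P(telemetry dropout | attitude-control fault) = 0.66884×0.78 + 0.913898×0.22 = 0.521695 + 0.201058 = 0.722753
Of this, 0.201058 comes from 0.913898×0.22 (the ground-station outage=true cases).
So P(ground-station outage | telemetry dropout, attitude-control fault) = 0.201058/0.722753 ≈ 0.2782.

Pr[ground-station outage | telemetry dropout, attitude-control fault] ≈ 0.2782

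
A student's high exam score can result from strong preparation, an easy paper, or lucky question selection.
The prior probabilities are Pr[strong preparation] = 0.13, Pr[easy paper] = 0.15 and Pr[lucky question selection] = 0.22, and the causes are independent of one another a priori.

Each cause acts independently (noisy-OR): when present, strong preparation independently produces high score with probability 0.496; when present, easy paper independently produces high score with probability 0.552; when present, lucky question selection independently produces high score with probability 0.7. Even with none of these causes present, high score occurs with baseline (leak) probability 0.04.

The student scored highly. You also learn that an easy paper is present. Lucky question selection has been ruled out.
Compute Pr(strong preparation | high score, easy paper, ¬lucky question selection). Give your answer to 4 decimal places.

Pr(strong preparation | high score, easy paper, ¬lucky question selection) ≈ 0.1704

Under noisy-OR, P(high score | causes) = 1 − (1−0.04)·∏(1−qᵢ) over the active causes.
Sum P(high score|·) weighted by the priors over both values of strong preparation:
  P(high score | easy paper, ¬lucky question selection) = 0.56992*0.87 + 0.78324*0.13
        = 0.495830 + 0.101821 = 0.597651
The terms with strong preparation present sum to 0.101821, so
  P(strong preparation | high score, easy paper, ¬lucky question selection) = 0.101821 / 0.597651 ≈ 0.1704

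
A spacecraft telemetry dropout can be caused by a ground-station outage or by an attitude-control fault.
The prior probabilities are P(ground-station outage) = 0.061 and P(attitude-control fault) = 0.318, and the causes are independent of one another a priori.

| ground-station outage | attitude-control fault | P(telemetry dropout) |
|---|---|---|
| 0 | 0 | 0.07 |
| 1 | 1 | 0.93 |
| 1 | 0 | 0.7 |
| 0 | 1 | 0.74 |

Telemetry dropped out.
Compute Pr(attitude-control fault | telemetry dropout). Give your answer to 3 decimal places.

P(telemetry dropout) = 0.07·0.939·0.682 + 0.74·0.939·0.318 + 0.7·0.061·0.682 + 0.93·0.061·0.318 = 0.044828 + 0.220965 + 0.029121 + 0.018040 = 0.312954
The attitude-control fault-present share is 0.220965 + 0.018040 = 0.239005.
P(attitude-control fault | telemetry dropout) = 0.239005 / 0.312954 ≈ 0.764

Pr(attitude-control fault | telemetry dropout) ≈ 0.764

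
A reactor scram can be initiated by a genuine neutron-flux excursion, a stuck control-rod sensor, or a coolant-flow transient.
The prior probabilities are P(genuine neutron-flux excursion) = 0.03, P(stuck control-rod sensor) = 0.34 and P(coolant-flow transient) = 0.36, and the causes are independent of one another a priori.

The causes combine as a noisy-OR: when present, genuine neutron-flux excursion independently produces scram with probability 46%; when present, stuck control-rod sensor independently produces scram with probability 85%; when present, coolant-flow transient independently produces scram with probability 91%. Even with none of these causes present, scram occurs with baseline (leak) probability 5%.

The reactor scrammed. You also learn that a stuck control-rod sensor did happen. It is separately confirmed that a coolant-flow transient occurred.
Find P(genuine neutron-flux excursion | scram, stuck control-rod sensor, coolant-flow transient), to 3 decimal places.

Under noisy-OR, P(scram | causes) = 1 − (1−0.05)·∏(1−qᵢ) over the active causes.
P(scram | stuck control-rod sensor, coolant-flow transient) = 0.987175×0.97 + 0.993074×0.03 = 0.957560 + 0.029792 = 0.987352
The genuine neutron-flux excursion-present share is 0.993074×0.03 = 0.029792.
Hence the posterior is 0.029792/0.987352 ≈ 0.030.

P(genuine neutron-flux excursion | scram, stuck control-rod sensor, coolant-flow transient) ≈ 0.030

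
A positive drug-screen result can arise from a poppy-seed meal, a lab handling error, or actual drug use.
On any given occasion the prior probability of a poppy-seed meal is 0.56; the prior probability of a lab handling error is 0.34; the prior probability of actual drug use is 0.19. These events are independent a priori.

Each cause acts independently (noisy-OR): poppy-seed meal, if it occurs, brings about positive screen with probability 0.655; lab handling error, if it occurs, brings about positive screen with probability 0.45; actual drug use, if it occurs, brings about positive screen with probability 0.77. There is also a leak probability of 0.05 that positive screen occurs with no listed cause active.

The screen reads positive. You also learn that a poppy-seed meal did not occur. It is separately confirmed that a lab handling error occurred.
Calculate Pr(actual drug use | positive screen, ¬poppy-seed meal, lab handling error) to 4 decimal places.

Under noisy-OR, P(positive screen | causes) = 1 − (1−0.05)·∏(1−qᵢ) over the active causes.
Weight on actual drug use=true, given the evidence: 0.879825·0.19 = 0.167167
Denominator P(positive screen | ¬poppy-seed meal, lab handling error): 0.4775·0.81 + 0.879825·0.19 = 0.553942
P(actual drug use | positive screen, ¬poppy-seed meal, lab handling error) = 0.167167/0.553942 ≈ 0.3018

Pr(actual drug use | positive screen, ¬poppy-seed meal, lab handling error) ≈ 0.3018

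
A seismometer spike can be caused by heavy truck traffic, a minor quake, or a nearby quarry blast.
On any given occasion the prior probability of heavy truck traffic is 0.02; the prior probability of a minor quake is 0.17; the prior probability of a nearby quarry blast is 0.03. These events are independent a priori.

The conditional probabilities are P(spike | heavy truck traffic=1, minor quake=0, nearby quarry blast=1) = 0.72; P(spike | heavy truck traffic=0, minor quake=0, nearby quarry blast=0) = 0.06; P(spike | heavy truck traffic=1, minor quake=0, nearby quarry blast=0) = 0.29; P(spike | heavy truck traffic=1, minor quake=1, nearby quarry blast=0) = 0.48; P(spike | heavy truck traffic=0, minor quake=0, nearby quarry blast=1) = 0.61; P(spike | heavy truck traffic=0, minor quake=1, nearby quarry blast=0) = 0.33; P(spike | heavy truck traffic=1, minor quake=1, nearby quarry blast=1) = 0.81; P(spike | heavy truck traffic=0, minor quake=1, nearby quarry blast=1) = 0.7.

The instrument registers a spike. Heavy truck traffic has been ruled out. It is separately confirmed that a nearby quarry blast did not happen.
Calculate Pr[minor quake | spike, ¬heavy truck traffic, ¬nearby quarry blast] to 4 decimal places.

Pr[minor quake | spike, ¬heavy truck traffic, ¬nearby quarry blast] ≈ 0.5297

Sum P(spike|·) weighted by the priors over both values of minor quake:
  P(spike | ¬heavy truck traffic, ¬nearby quarry blast) = 0.06·0.83 + 0.33·0.17
        = 0.049800 + 0.056100 = 0.105900
Configurations with minor quake contribute 0.056100, so
  P(minor quake | spike, ¬heavy truck traffic, ¬nearby quarry blast) = 0.056100 / 0.105900 ≈ 0.5297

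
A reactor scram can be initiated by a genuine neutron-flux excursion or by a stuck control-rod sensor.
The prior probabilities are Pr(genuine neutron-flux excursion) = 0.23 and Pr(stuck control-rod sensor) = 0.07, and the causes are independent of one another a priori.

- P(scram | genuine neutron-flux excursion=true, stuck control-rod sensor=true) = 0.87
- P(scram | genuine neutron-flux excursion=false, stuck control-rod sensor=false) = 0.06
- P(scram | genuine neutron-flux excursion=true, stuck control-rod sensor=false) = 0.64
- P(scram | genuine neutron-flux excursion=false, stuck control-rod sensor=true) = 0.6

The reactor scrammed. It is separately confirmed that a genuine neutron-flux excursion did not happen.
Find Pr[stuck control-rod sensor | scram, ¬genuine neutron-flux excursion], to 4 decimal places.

Enumerate both values of stuck control-rod sensor and weight by the priors:
  P(scram | ¬genuine neutron-flux excursion) = 0.06·0.93 + 0.6·0.07
        = 0.055800 + 0.042000 = 0.097800
Configurations with stuck control-rod sensor contribute 0.042000, so
  P(stuck control-rod sensor | scram, ¬genuine neutron-flux excursion) = 0.042000 / 0.097800 ≈ 0.4294

Pr[stuck control-rod sensor | scram, ¬genuine neutron-flux excursion] ≈ 0.4294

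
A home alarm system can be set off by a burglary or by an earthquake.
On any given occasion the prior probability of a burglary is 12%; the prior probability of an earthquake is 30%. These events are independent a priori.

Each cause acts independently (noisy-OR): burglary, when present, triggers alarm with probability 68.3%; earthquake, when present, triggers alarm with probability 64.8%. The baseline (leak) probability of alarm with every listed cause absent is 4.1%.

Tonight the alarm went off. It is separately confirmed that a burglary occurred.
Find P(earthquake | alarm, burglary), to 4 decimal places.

P(earthquake | alarm, burglary) ≈ 0.3548

Under noisy-OR, P(alarm | causes) = 1 − (1−0.041)·∏(1−qᵢ) over the active causes.
By total probability over both values of earthquake:
  P(alarm | burglary) = 0.695997·0.7 + 0.892991·0.3
        = 0.487198 + 0.267897 = 0.755095
Keeping only the earthquake-present terms gives 0.267897, so
  P(earthquake | alarm, burglary) = 0.267897 / 0.755095 ≈ 0.3548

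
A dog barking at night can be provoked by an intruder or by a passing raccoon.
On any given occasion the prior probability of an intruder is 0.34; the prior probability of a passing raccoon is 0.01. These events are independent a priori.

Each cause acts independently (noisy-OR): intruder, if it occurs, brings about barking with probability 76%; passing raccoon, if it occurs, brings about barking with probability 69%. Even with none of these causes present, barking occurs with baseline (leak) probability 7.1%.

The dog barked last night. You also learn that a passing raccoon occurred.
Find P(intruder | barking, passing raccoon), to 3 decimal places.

P(intruder | barking, passing raccoon) ≈ 0.402

Under noisy-OR, P(barking | causes) = 1 − (1−0.071)·∏(1−qᵢ) over the active causes.
Weight on intruder=true, given the evidence: 0.930882×0.34 = 0.316500
The normalizing constant is 0.71201×0.66 + 0.930882×0.34 = 0.786427
Posterior = 0.316500 / 0.786427 ≈ 0.402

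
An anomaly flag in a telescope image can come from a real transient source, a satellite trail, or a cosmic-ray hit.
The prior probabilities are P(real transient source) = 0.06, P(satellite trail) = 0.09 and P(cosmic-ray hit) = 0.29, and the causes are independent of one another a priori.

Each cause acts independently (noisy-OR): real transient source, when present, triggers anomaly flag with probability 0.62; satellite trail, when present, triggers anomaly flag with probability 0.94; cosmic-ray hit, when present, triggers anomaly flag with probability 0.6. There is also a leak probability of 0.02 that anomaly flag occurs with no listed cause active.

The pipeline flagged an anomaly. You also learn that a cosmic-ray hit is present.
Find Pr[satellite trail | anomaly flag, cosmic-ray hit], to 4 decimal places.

Pr[satellite trail | anomaly flag, cosmic-ray hit] ≈ 0.1344

Under noisy-OR, P(anomaly flag | causes) = 1 − (1−0.02)·∏(1−qᵢ) over the active causes.
Enumerate the 4 (real transient source, satellite trail) configurations and weight by the priors:
  P(anomaly flag | cosmic-ray hit) = 0.608*0.94*0.91 + 0.97648*0.94*0.09 + 0.85104*0.06*0.91 + 0.991062*0.06*0.09
        = 0.520083 + 0.082610 + 0.046467 + 0.005352 = 0.654512
Keeping only the satellite trail-present terms gives 0.087962, so
  P(satellite trail | anomaly flag, cosmic-ray hit) = 0.087962 / 0.654512 ≈ 0.1344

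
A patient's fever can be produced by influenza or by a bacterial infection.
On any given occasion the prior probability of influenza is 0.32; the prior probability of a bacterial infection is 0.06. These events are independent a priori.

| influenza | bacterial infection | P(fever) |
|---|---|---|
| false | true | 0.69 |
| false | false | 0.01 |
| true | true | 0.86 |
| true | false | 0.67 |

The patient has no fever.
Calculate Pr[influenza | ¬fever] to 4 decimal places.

Pr[influenza | ¬fever] ≈ 0.1364

By total probability over the 4 (influenza, bacterial infection) configurations:
  P(¬fever) = 0.99*0.68*0.94 + 0.31*0.68*0.06 + 0.33*0.32*0.94 + 0.14*0.32*0.06
        = 0.632808 + 0.012648 + 0.099264 + 0.002688 = 0.747408
The terms with influenza present sum to 0.101952, so
  P(influenza | ¬fever) = 0.101952 / 0.747408 ≈ 0.1364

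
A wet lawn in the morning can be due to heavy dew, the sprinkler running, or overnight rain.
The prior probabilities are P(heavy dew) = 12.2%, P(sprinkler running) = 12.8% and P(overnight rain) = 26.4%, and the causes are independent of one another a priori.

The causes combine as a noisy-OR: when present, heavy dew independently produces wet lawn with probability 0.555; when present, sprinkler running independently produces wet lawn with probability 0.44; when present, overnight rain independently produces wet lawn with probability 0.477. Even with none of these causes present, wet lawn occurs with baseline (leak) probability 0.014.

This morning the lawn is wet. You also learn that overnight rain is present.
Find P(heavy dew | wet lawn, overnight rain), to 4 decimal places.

P(heavy dew | wet lawn, overnight rain) ≈ 0.1750

Under noisy-OR, P(wet lawn | causes) = 1 − (1−0.014)·∏(1−qᵢ) over the active causes.
P(wet lawn | overnight rain) = 0.484322×0.878×0.872 + 0.71122×0.878×0.128 + 0.770523×0.122×0.872 + 0.871493×0.122×0.128 = 0.370805 + 0.079930 + 0.081971 + 0.013609 = 0.546315
Restricting to configurations with heavy dew present: 0.081971 + 0.013609 = 0.095580.
Hence the posterior is 0.095580/0.546315 ≈ 0.1750.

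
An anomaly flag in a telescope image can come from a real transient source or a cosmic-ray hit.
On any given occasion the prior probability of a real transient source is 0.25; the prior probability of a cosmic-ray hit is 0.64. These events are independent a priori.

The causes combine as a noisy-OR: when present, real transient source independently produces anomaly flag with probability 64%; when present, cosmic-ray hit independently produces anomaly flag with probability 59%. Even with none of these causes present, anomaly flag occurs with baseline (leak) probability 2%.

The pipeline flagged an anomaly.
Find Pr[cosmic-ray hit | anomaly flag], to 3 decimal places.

Pr[cosmic-ray hit | anomaly flag] ≈ 0.869

Under noisy-OR, P(anomaly flag | causes) = 1 − (1−0.02)·∏(1−qᵢ) over the active causes.
Enumerate the 4 (real transient source, cosmic-ray hit) configurations and weight by the priors:
  P(anomaly flag) = 0.02×0.75×0.36 + 0.5982×0.75×0.64 + 0.6472×0.25×0.36 + 0.855352×0.25×0.64
        = 0.005400 + 0.287136 + 0.058248 + 0.136856 = 0.487640
Keeping only the cosmic-ray hit-present terms gives 0.423992, so
  P(cosmic-ray hit | anomaly flag) = 0.423992 / 0.487640 ≈ 0.869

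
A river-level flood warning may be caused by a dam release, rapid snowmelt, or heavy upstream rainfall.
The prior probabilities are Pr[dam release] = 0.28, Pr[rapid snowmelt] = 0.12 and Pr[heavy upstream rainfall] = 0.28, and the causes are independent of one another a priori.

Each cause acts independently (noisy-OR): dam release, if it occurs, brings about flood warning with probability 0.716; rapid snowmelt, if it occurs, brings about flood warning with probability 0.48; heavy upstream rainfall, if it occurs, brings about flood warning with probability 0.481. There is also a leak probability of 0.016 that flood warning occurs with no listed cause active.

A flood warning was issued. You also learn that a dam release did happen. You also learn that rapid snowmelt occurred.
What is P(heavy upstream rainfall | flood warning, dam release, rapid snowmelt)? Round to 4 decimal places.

Under noisy-OR, P(flood warning | causes) = 1 − (1−0.016)·∏(1−qᵢ) over the active causes.
Sum P(flood warning|·) weighted by the priors over both values of heavy upstream rainfall:
  P(flood warning | dam release, rapid snowmelt) = 0.854683×0.72 + 0.92458×0.28
        = 0.615372 + 0.258882 = 0.874254
The terms with heavy upstream rainfall present sum to 0.258882, so
  P(heavy upstream rainfall | flood warning, dam release, rapid snowmelt) = 0.258882 / 0.874254 ≈ 0.2961

P(heavy upstream rainfall | flood warning, dam release, rapid snowmelt) ≈ 0.2961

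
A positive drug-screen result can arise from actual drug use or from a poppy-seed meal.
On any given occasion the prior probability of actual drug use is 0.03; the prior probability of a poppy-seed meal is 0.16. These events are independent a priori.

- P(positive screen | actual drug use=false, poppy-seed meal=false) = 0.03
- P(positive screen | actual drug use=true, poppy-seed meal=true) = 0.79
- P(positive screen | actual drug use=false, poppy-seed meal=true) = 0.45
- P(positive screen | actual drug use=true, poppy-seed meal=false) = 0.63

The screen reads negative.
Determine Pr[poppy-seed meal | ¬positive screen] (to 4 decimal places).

Weight on poppy-seed meal=true, given the evidence: 0.085360 + 0.001008 = 0.086368
The normalizing constant is 0.97*0.97*0.84 + 0.55*0.97*0.16 + 0.37*0.03*0.84 + 0.21*0.03*0.16 = 0.886048
P(poppy-seed meal | ¬positive screen) = 0.086368/0.886048 ≈ 0.0975

Pr[poppy-seed meal | ¬positive screen] ≈ 0.0975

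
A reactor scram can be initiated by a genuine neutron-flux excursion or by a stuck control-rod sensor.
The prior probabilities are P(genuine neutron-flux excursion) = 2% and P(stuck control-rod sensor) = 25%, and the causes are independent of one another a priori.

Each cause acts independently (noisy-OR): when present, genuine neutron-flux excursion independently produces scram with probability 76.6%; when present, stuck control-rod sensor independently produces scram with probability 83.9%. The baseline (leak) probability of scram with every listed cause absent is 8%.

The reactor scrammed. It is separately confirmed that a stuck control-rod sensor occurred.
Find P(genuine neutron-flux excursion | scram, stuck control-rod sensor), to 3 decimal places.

Under noisy-OR, P(scram | causes) = 1 − (1−0.08)·∏(1−qᵢ) over the active causes.
By total probability over both values of genuine neutron-flux excursion:
  P(scram | stuck control-rod sensor) = 0.85188·0.98 + 0.96534·0.02
        = 0.834842 + 0.019307 = 0.854149
Keeping only the genuine neutron-flux excursion-present terms gives 0.019307, so
  P(genuine neutron-flux excursion | scram, stuck control-rod sensor) = 0.019307 / 0.854149 ≈ 0.023

P(genuine neutron-flux excursion | scram, stuck control-rod sensor) ≈ 0.023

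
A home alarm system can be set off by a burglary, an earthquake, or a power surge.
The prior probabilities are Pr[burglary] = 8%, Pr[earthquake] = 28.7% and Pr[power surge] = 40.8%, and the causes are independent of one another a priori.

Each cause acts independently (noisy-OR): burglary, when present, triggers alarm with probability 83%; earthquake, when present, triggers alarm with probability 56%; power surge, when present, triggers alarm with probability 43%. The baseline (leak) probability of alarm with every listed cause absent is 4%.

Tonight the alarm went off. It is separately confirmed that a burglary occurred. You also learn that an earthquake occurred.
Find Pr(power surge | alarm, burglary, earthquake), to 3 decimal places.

Pr(power surge | alarm, burglary, earthquake) ≈ 0.416

Under noisy-OR, P(alarm | causes) = 1 − (1−0.04)·∏(1−qᵢ) over the active causes.
P(alarm | burglary, earthquake) = 0.928192*0.592 + 0.959069*0.408 = 0.549490 + 0.391300 = 0.940790
Of this, 0.391300 comes from 0.959069*0.408 (the power surge=true cases).
So P(power surge | alarm, burglary, earthquake) = 0.391300/0.940790 ≈ 0.416.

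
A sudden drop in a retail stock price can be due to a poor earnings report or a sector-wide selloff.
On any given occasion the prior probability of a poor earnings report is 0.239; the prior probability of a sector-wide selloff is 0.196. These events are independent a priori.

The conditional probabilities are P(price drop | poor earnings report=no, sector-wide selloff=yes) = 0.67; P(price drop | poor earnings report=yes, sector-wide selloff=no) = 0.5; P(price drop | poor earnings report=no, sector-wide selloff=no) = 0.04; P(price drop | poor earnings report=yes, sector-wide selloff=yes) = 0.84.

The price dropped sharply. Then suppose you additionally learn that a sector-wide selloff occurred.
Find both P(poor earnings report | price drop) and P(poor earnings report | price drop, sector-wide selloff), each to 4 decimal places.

Sum P(price drop|·) weighted by the priors over the 4 (poor earnings report, sector-wide selloff) configurations:
  P(price drop) = 0.04*0.761*0.804 + 0.67*0.761*0.196 + 0.5*0.239*0.804 + 0.84*0.239*0.196
        = 0.024474 + 0.099935 + 0.096078 + 0.039349 = 0.259836
Keeping only the poor earnings report-present terms gives 0.135427, so
  P(poor earnings report | price drop) = 0.135427 / 0.259836 ≈ 0.5212

With the extra evidence:
Weight on poor earnings report=true, given the evidence: 0.84·0.239 = 0.200760
Denominator P(price drop | sector-wide selloff): 0.67·0.761 + 0.84·0.239 = 0.710630
Posterior = 0.200760 / 0.710630 ≈ 0.2825
The drop from 0.5212 to 0.2825 is the explaining-away (discounting) effect.

P(poor earnings report | price drop) ≈ 0.5212; P(poor earnings report | price drop, sector-wide selloff) ≈ 0.2825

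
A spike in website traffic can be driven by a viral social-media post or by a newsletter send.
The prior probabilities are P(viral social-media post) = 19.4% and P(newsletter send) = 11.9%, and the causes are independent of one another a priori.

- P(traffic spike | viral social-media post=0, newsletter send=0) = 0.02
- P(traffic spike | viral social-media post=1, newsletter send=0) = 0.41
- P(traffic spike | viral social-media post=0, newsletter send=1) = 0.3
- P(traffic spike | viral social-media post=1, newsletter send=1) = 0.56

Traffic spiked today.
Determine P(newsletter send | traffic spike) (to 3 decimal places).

For the numerator, keep only newsletter send=true terms: 0.028774 + 0.012928 = 0.041702
Normalizer over all consistent configurations: 0.02×0.806×0.881 + 0.3×0.806×0.119 + 0.41×0.194×0.881 + 0.56×0.194×0.119 = 0.125979
Posterior = 0.041702 / 0.125979 ≈ 0.331

P(newsletter send | traffic spike) ≈ 0.331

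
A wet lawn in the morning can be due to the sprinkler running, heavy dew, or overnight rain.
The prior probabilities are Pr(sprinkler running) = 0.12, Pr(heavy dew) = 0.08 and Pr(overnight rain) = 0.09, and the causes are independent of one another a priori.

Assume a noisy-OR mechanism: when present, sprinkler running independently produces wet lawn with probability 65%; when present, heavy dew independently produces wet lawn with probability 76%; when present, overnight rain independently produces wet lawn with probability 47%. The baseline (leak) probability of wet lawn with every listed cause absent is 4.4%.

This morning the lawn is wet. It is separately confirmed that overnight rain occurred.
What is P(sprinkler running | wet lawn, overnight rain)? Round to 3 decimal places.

Under noisy-OR, P(wet lawn | causes) = 1 − (1−0.044)·∏(1−qᵢ) over the active causes.
P(wet lawn | overnight rain) = 0.49332×0.88×0.92 + 0.878397×0.88×0.08 + 0.822662×0.12×0.92 + 0.957439×0.12×0.08 = 0.399392 + 0.061839 + 0.090822 + 0.009191 = 0.561244
The sprinkler running-present share is 0.090822 + 0.009191 = 0.100013.
P(sprinkler running | wet lawn, overnight rain) = 0.100013 / 0.561244 ≈ 0.178

P(sprinkler running | wet lawn, overnight rain) ≈ 0.178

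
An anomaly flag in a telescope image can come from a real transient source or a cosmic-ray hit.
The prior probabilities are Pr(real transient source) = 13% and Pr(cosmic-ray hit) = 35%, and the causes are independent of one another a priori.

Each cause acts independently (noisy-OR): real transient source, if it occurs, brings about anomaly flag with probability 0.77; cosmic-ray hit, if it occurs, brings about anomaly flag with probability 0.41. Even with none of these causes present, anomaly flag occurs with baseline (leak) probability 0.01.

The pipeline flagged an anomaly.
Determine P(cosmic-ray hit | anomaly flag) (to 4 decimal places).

P(cosmic-ray hit | anomaly flag) ≈ 0.7007

Under noisy-OR, P(anomaly flag | causes) = 1 − (1−0.01)·∏(1−qᵢ) over the active causes.
Sum P(anomaly flag|·) weighted by the priors over the 4 (real transient source, cosmic-ray hit) configurations:
  P(anomaly flag) = 0.01*0.87*0.65 + 0.4159*0.87*0.35 + 0.7723*0.13*0.65 + 0.865657*0.13*0.35
        = 0.005655 + 0.126642 + 0.065259 + 0.039387 = 0.236943
The terms with cosmic-ray hit present sum to 0.166029, so
  P(cosmic-ray hit | anomaly flag) = 0.166029 / 0.236943 ≈ 0.7007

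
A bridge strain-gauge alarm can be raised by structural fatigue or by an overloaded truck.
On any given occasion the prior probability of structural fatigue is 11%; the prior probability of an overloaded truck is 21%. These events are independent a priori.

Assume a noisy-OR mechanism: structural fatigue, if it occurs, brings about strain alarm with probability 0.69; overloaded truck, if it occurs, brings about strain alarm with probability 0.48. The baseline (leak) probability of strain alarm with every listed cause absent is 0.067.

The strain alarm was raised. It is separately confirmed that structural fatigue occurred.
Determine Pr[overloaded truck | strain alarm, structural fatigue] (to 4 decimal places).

Under noisy-OR, P(strain alarm | causes) = 1 − (1−0.067)·∏(1−qᵢ) over the active causes.
Enumerate both values of overloaded truck and weight by the priors:
  P(strain alarm | structural fatigue) = 0.71077·0.79 + 0.8496·0.21
        = 0.561508 + 0.178416 = 0.739924
Keeping only the overloaded truck-present terms gives 0.178416, so
  P(overloaded truck | strain alarm, structural fatigue) = 0.178416 / 0.739924 ≈ 0.2411

Pr[overloaded truck | strain alarm, structural fatigue] ≈ 0.2411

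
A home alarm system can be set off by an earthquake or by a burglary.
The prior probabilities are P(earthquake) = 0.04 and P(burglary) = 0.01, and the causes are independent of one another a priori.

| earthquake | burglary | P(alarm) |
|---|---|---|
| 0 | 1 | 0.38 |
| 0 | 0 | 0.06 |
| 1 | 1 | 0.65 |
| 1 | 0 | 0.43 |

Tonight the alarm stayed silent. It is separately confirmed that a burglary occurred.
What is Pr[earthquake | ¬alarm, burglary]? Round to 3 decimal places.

Pr[earthquake | ¬alarm, burglary] ≈ 0.023

P(¬alarm | burglary) = 0.62·0.96 + 0.35·0.04 = 0.595200 + 0.014000 = 0.609200
The earthquake-present share is 0.35·0.04 = 0.014000.
So P(earthquake | ¬alarm, burglary) = 0.014000/0.609200 ≈ 0.023.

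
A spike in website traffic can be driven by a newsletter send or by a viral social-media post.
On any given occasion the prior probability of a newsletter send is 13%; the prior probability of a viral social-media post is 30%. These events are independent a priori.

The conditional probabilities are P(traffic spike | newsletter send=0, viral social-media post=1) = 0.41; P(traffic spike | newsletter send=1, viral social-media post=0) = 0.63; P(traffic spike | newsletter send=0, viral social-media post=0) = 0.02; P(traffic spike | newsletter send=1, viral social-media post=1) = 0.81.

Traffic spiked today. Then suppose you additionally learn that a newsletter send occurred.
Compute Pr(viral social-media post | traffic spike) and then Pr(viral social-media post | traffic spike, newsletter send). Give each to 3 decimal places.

P(traffic spike) = 0.02×0.87×0.7 + 0.41×0.87×0.3 + 0.63×0.13×0.7 + 0.81×0.13×0.3 = 0.012180 + 0.107010 + 0.057330 + 0.031590 = 0.208110
The viral social-media post-present share is 0.107010 + 0.031590 = 0.138600.
P(viral social-media post | traffic spike) = 0.138600 / 0.208110 ≈ 0.666

With the extra evidence:
Numerator (weight on configurations with viral social-media post): 0.81×0.3 = 0.243000
The normalizing constant is 0.63×0.7 + 0.81×0.3 = 0.684000
P(viral social-media post | traffic spike, newsletter send) = 0.243000/0.684000 ≈ 0.355
Conditioning on newsletter send lowers the posterior on viral social-media post: the classic explaining-away effect in a common-effect structure.

Pr(viral social-media post | traffic spike) ≈ 0.666; Pr(viral social-media post | traffic spike, newsletter send) ≈ 0.355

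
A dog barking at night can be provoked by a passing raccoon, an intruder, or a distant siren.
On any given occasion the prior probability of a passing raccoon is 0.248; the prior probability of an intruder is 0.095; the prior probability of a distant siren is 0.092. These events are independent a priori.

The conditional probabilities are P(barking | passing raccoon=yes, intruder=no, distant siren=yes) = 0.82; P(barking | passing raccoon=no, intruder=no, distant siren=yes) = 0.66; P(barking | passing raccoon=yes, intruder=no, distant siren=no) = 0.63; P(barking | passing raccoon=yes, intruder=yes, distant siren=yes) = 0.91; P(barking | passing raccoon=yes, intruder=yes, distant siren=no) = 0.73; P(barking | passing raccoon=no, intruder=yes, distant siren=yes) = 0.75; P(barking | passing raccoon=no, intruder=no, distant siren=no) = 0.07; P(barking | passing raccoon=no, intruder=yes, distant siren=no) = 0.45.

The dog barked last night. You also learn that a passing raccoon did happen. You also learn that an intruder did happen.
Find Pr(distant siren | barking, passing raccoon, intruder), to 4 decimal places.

For the numerator, keep only distant siren=true terms: 0.91*0.092 = 0.083720
The normalizing constant is 0.73*0.908 + 0.91*0.092 = 0.746560
P(distant siren | barking, passing raccoon, intruder) = 0.083720/0.746560 ≈ 0.1121

Pr(distant siren | barking, passing raccoon, intruder) ≈ 0.1121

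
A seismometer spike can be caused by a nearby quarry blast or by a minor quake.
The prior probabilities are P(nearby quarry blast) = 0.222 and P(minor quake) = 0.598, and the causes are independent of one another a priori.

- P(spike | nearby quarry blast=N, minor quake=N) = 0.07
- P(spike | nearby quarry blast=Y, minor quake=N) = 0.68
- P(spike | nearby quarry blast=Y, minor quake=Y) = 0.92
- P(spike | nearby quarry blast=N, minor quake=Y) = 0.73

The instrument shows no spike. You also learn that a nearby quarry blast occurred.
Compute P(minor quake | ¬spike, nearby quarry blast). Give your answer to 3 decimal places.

P(minor quake | ¬spike, nearby quarry blast) ≈ 0.271

Sum P(¬spike|·) weighted by the priors over both values of minor quake:
  P(¬spike | nearby quarry blast) = 0.32×0.402 + 0.08×0.598
        = 0.128640 + 0.047840 = 0.176480
The terms with minor quake present sum to 0.047840, so
  P(minor quake | ¬spike, nearby quarry blast) = 0.047840 / 0.176480 ≈ 0.271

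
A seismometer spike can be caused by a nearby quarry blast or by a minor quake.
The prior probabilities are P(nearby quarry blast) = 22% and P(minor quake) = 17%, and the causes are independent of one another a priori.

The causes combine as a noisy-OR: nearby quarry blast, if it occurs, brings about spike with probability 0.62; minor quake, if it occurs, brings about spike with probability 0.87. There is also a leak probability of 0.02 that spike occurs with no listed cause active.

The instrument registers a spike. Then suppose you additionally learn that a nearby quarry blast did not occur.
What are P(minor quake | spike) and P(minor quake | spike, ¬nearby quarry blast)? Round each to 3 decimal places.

Under noisy-OR, P(spike | causes) = 1 − (1−0.02)·∏(1−qᵢ) over the active causes.
For the numerator, keep only minor quake=true terms: 0.115707 + 0.035589 = 0.151296
Denominator P(spike): 0.02*0.78*0.83 + 0.8726*0.78*0.17 + 0.6276*0.22*0.83 + 0.951588*0.22*0.17 = 0.278844
P(minor quake | spike) = 0.151296/0.278844 ≈ 0.543

Now also conditioning on nearby quarry blast≠true:
P(spike | ¬nearby quarry blast) = 0.02*0.83 + 0.8726*0.17 = 0.016600 + 0.148342 = 0.164942
Of this, 0.148342 comes from 0.8726*0.17 (the minor quake=true cases).
Hence the posterior is 0.148342/0.164942 ≈ 0.899.
With nearby quarry blast excluded, minor quake must carry more of the explanatory weight for the spike.

P(minor quake | spike) ≈ 0.543; P(minor quake | spike, ¬nearby quarry blast) ≈ 0.899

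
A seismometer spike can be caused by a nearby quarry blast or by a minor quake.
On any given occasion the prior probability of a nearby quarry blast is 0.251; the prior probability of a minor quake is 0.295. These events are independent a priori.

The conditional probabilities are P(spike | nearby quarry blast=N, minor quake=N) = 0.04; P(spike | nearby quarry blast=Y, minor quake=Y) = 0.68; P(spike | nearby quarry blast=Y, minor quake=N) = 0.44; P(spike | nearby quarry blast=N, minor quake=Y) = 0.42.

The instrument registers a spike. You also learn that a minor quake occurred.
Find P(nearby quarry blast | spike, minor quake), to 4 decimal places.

P(spike | minor quake) = 0.42×0.749 + 0.68×0.251 = 0.314580 + 0.170680 = 0.485260
Of this, 0.170680 comes from 0.68×0.251 (the nearby quarry blast=true cases).
P(nearby quarry blast | spike, minor quake) = 0.170680 / 0.485260 ≈ 0.3517

P(nearby quarry blast | spike, minor quake) ≈ 0.3517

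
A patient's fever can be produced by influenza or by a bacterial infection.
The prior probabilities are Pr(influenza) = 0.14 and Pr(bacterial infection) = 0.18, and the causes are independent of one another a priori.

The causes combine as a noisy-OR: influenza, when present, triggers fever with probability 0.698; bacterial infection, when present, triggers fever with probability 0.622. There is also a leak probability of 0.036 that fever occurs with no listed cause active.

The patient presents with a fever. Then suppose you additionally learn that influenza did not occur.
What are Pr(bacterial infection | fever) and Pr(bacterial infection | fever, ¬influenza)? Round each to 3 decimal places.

Under noisy-OR, P(fever | causes) = 1 − (1−0.036)·∏(1−qᵢ) over the active causes.
By total probability over the 4 (influenza, bacterial infection) configurations:
  P(fever) = 0.036×0.86×0.82 + 0.635608×0.86×0.18 + 0.708872×0.14×0.82 + 0.889954×0.14×0.18
        = 0.025387 + 0.098392 + 0.081379 + 0.022427 = 0.227585
Configurations with bacterial infection contribute 0.120819, so
  P(bacterial infection | fever) = 0.120819 / 0.227585 ≈ 0.531

With the extra evidence:
Weight on bacterial infection=true, given the evidence: 0.635608·0.18 = 0.114409
Denominator P(fever | ¬influenza): 0.036·0.82 + 0.635608·0.18 = 0.143929
Posterior = 0.114409 / 0.143929 ≈ 0.795

Pr(bacterial infection | fever) ≈ 0.531; Pr(bacterial infection | fever, ¬influenza) ≈ 0.795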